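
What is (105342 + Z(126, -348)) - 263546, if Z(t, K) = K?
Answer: -158552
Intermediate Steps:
(105342 + Z(126, -348)) - 263546 = (105342 - 348) - 263546 = 104994 - 263546 = -158552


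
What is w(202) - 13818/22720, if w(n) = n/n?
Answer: 4451/11360 ≈ 0.39181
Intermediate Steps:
w(n) = 1
w(202) - 13818/22720 = 1 - 13818/22720 = 1 - 1*6909/11360 = 1 - 6909/11360 = 4451/11360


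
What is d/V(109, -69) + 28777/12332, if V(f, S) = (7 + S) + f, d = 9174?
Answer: 114486287/579604 ≈ 197.52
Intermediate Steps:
V(f, S) = 7 + S + f
d/V(109, -69) + 28777/12332 = 9174/(7 - 69 + 109) + 28777/12332 = 9174/47 + 28777*(1/12332) = 9174*(1/47) + 28777/12332 = 9174/47 + 28777/12332 = 114486287/579604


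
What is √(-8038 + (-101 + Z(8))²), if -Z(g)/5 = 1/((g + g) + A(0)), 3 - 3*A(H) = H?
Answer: √642302/17 ≈ 47.143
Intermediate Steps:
A(H) = 1 - H/3
Z(g) = -5/(1 + 2*g) (Z(g) = -5/((g + g) + (1 - ⅓*0)) = -5/(2*g + (1 + 0)) = -5/(2*g + 1) = -5/(1 + 2*g))
√(-8038 + (-101 + Z(8))²) = √(-8038 + (-101 - 5/(1 + 2*8))²) = √(-8038 + (-101 - 5/(1 + 16))²) = √(-8038 + (-101 - 5/17)²) = √(-8038 + (-1722/17)²) = √(-8038 + 2965284/289) = √(642302/289) = √642302/17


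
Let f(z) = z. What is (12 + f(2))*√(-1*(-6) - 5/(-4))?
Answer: 7*√29 ≈ 37.696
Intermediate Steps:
(12 + f(2))*√(-1*(-6) - 5/(-4)) = (12 + 2)*√(-1*(-6) - 5/(-4)) = 14*√(6 - 5*(-¼)) = 14*√(6 + 5/4) = 14*√(29/4) = 14*(√29/2) = 7*√29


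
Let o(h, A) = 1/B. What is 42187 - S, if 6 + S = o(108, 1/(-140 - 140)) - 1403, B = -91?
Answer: 3967237/91 ≈ 43596.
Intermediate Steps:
o(h, A) = -1/91 (o(h, A) = 1/(-91) = -1/91)
S = -128220/91 (S = -6 + (-1/91 - 1403) = -6 - 127674/91 = -128220/91 ≈ -1409.0)
42187 - S = 42187 - 1*(-128220/91) = 42187 + 128220/91 = 3967237/91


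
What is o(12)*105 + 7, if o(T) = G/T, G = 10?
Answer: 189/2 ≈ 94.500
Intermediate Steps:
o(T) = 10/T
o(12)*105 + 7 = (10/12)*105 + 7 = (10*(1/12))*105 + 7 = (⅚)*105 + 7 = 175/2 + 7 = 189/2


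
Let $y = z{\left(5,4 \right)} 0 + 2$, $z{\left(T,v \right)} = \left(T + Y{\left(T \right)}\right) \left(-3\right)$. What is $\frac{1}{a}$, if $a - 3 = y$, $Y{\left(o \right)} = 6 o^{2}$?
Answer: $\frac{1}{5} \approx 0.2$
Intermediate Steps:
$z{\left(T,v \right)} = - 18 T^{2} - 3 T$ ($z{\left(T,v \right)} = \left(T + 6 T^{2}\right) \left(-3\right) = - 18 T^{2} - 3 T$)
$y = 2$ ($y = 3 \cdot 5 \left(-1 - 30\right) 0 + 2 = 3 \cdot 5 \left(-31\right) 0 + 2 = \left(-465\right) 0 + 2 = 0 + 2 = 2$)
$a = 5$ ($a = 3 + 2 = 5$)
$\frac{1}{a} = \frac{1}{5}$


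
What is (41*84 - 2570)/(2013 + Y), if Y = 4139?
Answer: 437/3076 ≈ 0.14207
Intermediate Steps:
(41*84 - 2570)/(2013 + Y) = (41*84 - 2570)/(2013 + 4139) = (3444 - 2570)/6152 = 874*(1/6152) = 437/3076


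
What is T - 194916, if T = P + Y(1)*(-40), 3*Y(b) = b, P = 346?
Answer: -583750/3 ≈ -1.9458e+5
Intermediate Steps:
Y(b) = b/3
T = 998/3 (T = 346 + ((⅓)*1)*(-40) = 346 + (⅓)*(-40) = 346 - 40/3 = 998/3 ≈ 332.67)
T - 194916 = 998/3 - 194916 = -583750/3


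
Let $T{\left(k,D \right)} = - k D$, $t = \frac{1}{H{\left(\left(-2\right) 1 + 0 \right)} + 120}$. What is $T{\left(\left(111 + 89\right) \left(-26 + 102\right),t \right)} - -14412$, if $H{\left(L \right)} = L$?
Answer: $\frac{842708}{59} \approx 14283.0$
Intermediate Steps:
$t = \frac{1}{118}$ ($t = \frac{1}{\left(\left(-2\right) 1 + 0\right) + 120} = \frac{1}{\left(-2 + 0\right) + 120} = \frac{1}{-2 + 120} = \frac{1}{118} \approx 0.0084746$)
$T{\left(k,D \right)} = - D k$
$T{\left(\left(111 + 89\right) \left(-26 + 102\right),t \right)} - -14412 = \left(-1\right) \frac{1}{118} \left(111 + 89\right) \left(-26 + 102\right) - -14412 = \left(-1\right) \frac{1}{118} \cdot 200 \cdot 76 + 14412 = \left(-1\right) \frac{1}{118} \cdot 15200 + 14412 = - \frac{7600}{59} + 14412 = \frac{842708}{59}$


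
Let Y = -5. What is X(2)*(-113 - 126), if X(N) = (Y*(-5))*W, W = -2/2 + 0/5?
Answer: 5975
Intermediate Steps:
W = -1 (W = -2*½ + 0*(⅕) = -1 + 0 = -1)
X(N) = -25 (X(N) = -5*(-5)*(-1) = 25*(-1) = -25)
X(2)*(-113 - 126) = -25*(-113 - 126) = -25*(-239) = 5975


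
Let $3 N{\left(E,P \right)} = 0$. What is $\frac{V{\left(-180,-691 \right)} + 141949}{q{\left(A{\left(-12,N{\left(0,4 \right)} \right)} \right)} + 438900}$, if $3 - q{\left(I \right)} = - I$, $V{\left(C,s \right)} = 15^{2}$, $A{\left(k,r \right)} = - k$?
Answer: $\frac{142174}{438915} \approx 0.32392$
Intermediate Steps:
$N{\left(E,P \right)} = 0$ ($N{\left(E,P \right)} = \frac{1}{3} \cdot 0 = 0$)
$V{\left(C,s \right)} = 225$
$q{\left(I \right)} = 3 + I$ ($q{\left(I \right)} = 3 - - I = 3 + I$)
$\frac{V{\left(-180,-691 \right)} + 141949}{q{\left(A{\left(-12,N{\left(0,4 \right)} \right)} \right)} + 438900} = \frac{225 + 141949}{\left(3 - -12\right) + 438900} = \frac{142174}{\left(3 + 12\right) + 438900} = \frac{142174}{15 + 438900} = \frac{142174}{438915}$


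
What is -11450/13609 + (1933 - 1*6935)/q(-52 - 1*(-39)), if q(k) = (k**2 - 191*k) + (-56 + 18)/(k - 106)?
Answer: -5857255821/2147677117 ≈ -2.7273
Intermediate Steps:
q(k) = k**2 - 191*k - 38/(-106 + k) (q(k) = (k**2 - 191*k) - 38/(-106 + k) = k**2 - 191*k - 38/(-106 + k))
-11450/13609 + (1933 - 1*6935)/q(-52 - 1*(-39)) = -11450/13609 + (1933 - 1*6935)/(((-38 + (-52 - 1*(-39))**3 - 297*(-52 - 1*(-39))**2 + 20246*(-52 - 1*(-39)))/(-106 + (-52 - 1*(-39))))) = -11450*1/13609 + (1933 - 6935)/(((-38 + (-52 + 39)**3 - 297*(-52 + 39)**2 + 20246*(-52 + 39))/(-106 + (-52 + 39)))) = -11450/13609 - 5002*(-106 - 13)/(-38 + (-13)**3 - 297*(-13)**2 + 20246*(-13)) = -11450/13609 - 5002*(-119/(-38 - 2197 - 297*169 - 263198)) = -11450/13609 - 5002*(-119/(-38 - 2197 - 50193 - 263198)) = -11450/13609 - 5002/((-1/119*(-315626))) = -11450/13609 - 5002/315626/119 = -11450/13609 - 5002*119/315626 = -11450/13609 - 297619/157813 = -5857255821/2147677117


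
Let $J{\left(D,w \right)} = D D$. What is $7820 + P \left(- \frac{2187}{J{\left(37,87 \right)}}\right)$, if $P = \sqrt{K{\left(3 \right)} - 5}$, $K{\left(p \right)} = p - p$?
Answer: $7820 - \frac{2187 i \sqrt{5}}{1369} \approx 7820.0 - 3.5722 i$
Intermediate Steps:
$J{\left(D,w \right)} = D^{2}$
$K{\left(p \right)} = 0$
$P = i \sqrt{5}$ ($P = \sqrt{0 - 5} = \sqrt{-5} = i \sqrt{5} \approx 2.2361 i$)
$7820 + P \left(- \frac{2187}{J{\left(37,87 \right)}}\right) = 7820 + i \sqrt{5} \left(- \frac{2187}{37^{2}}\right) = 7820 + i \sqrt{5} \left(- \frac{2187}{1369}\right) = 7820 - \frac{2187 i \sqrt{5}}{1369}$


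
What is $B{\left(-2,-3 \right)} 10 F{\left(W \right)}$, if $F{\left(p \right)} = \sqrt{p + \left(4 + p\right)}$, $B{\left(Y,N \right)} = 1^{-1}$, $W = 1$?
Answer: $10 \sqrt{6} \approx 24.495$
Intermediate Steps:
$B{\left(Y,N \right)} = 1$
$F{\left(p \right)} = \sqrt{4 + 2 p}$
$B{\left(-2,-3 \right)} 10 F{\left(W \right)} = 1 \cdot 10 \sqrt{4 + 2 \cdot 1} = 10 \sqrt{4 + 2} = 10 \sqrt{6}$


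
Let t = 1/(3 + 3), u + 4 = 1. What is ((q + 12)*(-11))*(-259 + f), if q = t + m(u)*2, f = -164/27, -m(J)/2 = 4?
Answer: -1810721/162 ≈ -11177.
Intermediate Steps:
u = -3 (u = -4 + 1 = -3)
t = ⅙ (t = 1/6 = ⅙ ≈ 0.16667)
m(J) = -8 (m(J) = -2*4 = -8)
f = -164/27 (f = -164*1/27 = -164/27 ≈ -6.0741)
q = -95/6 (q = ⅙ - 8*2 = ⅙ - 16 = -95/6 ≈ -15.833)
((q + 12)*(-11))*(-259 + f) = ((-95/6 + 12)*(-11))*(-259 - 164/27) = -23/6*(-11)*(-7157/27) = (253/6)*(-7157/27) = -1810721/162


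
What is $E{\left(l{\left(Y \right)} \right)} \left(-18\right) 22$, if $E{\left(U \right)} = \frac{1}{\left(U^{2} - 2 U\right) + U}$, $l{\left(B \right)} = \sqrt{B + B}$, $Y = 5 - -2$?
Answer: $- \frac{396}{13} - \frac{198 \sqrt{14}}{91} \approx -38.603$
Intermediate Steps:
$Y = 7$ ($Y = 5 + 2 = 7$)
$l{\left(B \right)} = \sqrt{2} \sqrt{B}$ ($l{\left(B \right)} = \sqrt{2 B} = \sqrt{2} \sqrt{B}$)
$E{\left(U \right)} = \frac{1}{U^{2} - U}$
$E{\left(l{\left(Y \right)} \right)} \left(-18\right) 22 = \frac{1}{\sqrt{2} \sqrt{7} \left(-1 + \sqrt{2} \sqrt{7}\right)} \left(-18\right) 22 = \frac{1}{\sqrt{14} \left(-1 + \sqrt{14}\right)} \left(-18\right) 22 = \frac{\frac{1}{14} \sqrt{14}}{-1 + \sqrt{14}} \left(-18\right) 22 = \frac{\sqrt{14}}{14 \left(-1 + \sqrt{14}\right)} \left(-18\right) 22 = - \frac{9 \sqrt{14}}{7 \left(-1 + \sqrt{14}\right)} 22 = - \frac{198 \sqrt{14}}{7 \left(-1 + \sqrt{14}\right)}$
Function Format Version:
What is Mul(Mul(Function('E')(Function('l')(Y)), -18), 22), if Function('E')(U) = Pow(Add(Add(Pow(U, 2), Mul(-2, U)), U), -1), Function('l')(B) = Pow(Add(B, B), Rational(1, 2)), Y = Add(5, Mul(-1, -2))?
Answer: Add(Rational(-396, 13), Mul(Rational(-198, 91), Pow(14, Rational(1, 2)))) ≈ -38.603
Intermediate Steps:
Y = 7 (Y = Add(5, 2) = 7)
Function('l')(B) = Mul(Pow(2, Rational(1, 2)), Pow(B, Rational(1, 2))) (Function('l')(B) = Pow(Mul(2, B), Rational(1, 2)) = Mul(Pow(2, Rational(1, 2)), Pow(B, Rational(1, 2))))
Function('E')(U) = Pow(Add(Pow(U, 2), Mul(-1, U)), -1)
Mul(Mul(Function('E')(Function('l')(Y)), -18), 22) = Mul(Mul(Mul(Pow(Mul(Pow(2, Rational(1, 2)), Pow(7, Rational(1, 2))), -1), Pow(Add(-1, Mul(Pow(2, Rational(1, 2)), Pow(7, Rational(1, 2)))), -1)), -18), 22) = Mul(Mul(Mul(Pow(Pow(14, Rational(1, 2)), -1), Pow(Add(-1, Pow(14, Rational(1, 2))), -1)), -18), 22) = Mul(Mul(Mul(Mul(Rational(1, 14), Pow(14, Rational(1, 2))), Pow(Add(-1, Pow(14, Rational(1, 2))), -1)), -18), 22) = Mul(Mul(Mul(Rational(1, 14), Pow(14, Rational(1, 2)), Pow(Add(-1, Pow(14, Rational(1, 2))), -1)), -18), 22) = Mul(Mul(Rational(-9, 7), Pow(14, Rational(1, 2)), Pow(Add(-1, Pow(14, Rational(1, 2))), -1)), 22) = Mul(Rational(-198, 7), Pow(14, Rational(1, 2)), Pow(Add(-1, Pow(14, Rational(1, 2))), -1))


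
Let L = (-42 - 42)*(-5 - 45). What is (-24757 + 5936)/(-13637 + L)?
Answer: 18821/9437 ≈ 1.9944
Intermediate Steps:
L = 4200 (L = -84*(-50) = 4200)
(-24757 + 5936)/(-13637 + L) = (-24757 + 5936)/(-13637 + 4200) = -18821/(-9437) = -18821*(-1/9437) = 18821/9437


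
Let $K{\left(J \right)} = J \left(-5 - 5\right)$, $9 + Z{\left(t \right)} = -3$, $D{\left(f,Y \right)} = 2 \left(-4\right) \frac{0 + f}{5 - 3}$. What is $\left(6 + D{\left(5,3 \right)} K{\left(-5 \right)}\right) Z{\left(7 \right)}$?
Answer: $11928$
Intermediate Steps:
$D{\left(f,Y \right)} = - 4 f$ ($D{\left(f,Y \right)} = - 8 \frac{f}{2} = - 4 f$)
$Z{\left(t \right)} = -12$ ($Z{\left(t \right)} = -9 - 3 = -12$)
$K{\left(J \right)} = - 10 J$ ($K{\left(J \right)} = J \left(-10\right) = - 10 J$)
$\left(6 + D{\left(5,3 \right)} K{\left(-5 \right)}\right) Z{\left(7 \right)} = \left(6 + \left(-4\right) 5 \left(\left(-10\right) \left(-5\right)\right)\right) \left(-12\right) = \left(6 - 1000\right) \left(-12\right) = \left(-994\right) \left(-12\right) = 11928$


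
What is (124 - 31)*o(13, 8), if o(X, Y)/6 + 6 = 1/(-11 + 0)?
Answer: -37386/11 ≈ -3398.7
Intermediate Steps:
o(X, Y) = -402/11 (o(X, Y) = -36 + 6/(-11 + 0) = -36 + 6/(-11) = -36 + 6*(-1/11) = -36 - 6/11 = -402/11)
(124 - 31)*o(13, 8) = (124 - 31)*(-402/11) = 93*(-402/11) = -37386/11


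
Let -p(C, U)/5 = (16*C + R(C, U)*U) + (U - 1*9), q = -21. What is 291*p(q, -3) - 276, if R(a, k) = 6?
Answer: 532254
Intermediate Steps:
p(C, U) = 45 - 80*C - 35*U (p(C, U) = -5*((16*C + 6*U) + (U - 1*9)) = -5*((6*U + 16*C) + (U - 9)) = -5*((6*U + 16*C) + (-9 + U)) = -5*(-9 + 7*U + 16*C) = 45 - 80*C - 35*U)
291*p(q, -3) - 276 = 291*(45 - 80*(-21) - 35*(-3)) - 276 = 291*(45 + 1680 + 105) - 276 = 291*1830 - 276 = 532530 - 276 = 532254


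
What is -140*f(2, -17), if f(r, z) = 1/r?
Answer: -70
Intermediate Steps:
-140*f(2, -17) = -140/2 = -140*½ = -70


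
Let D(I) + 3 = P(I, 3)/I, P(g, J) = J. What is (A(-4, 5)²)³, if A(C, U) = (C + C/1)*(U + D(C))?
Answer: 1000000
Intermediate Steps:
D(I) = -3 + 3/I
A(C, U) = 2*C*(-3 + U + 3/C) (A(C, U) = (C + C/1)*(U + (-3 + 3/C)) = (C + C*1)*(-3 + U + 3/C) = (C + C)*(-3 + U + 3/C) = (2*C)*(-3 + U + 3/C) = 2*C*(-3 + U + 3/C))
(A(-4, 5)²)³ = ((6 + 2*(-4)*(-3 + 5))²)³ = ((6 + 2*(-4)*2)²)³ = ((6 - 16)²)³ = ((-10)²)³ = 100³ = 1000000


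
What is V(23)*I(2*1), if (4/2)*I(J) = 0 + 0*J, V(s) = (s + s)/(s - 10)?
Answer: 0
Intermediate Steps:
V(s) = 2*s/(-10 + s) (V(s) = (2*s)/(-10 + s) = 2*s/(-10 + s))
I(J) = 0 (I(J) = (0 + 0*J)/2 = (0 + 0)/2 = (½)*0 = 0)
V(23)*I(2*1) = (2*23/(-10 + 23))*0 = (2*23/13)*0 = (2*23*(1/13))*0 = (46/13)*0 = 0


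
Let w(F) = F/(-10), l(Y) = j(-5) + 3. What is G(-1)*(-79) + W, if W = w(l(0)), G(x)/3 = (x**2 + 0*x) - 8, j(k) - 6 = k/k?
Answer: 1658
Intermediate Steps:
j(k) = 7 (j(k) = 6 + k/k = 6 + 1 = 7)
G(x) = -24 + 3*x**2 (G(x) = 3*((x**2 + 0*x) - 8) = 3*((x**2 + 0) - 8) = 3*(x**2 - 8) = 3*(-8 + x**2) = -24 + 3*x**2)
l(Y) = 10 (l(Y) = 7 + 3 = 10)
w(F) = -F/10 (w(F) = F*(-1/10) = -F/10)
W = -1 (W = -1/10*10 = -1)
G(-1)*(-79) + W = (-24 + 3*(-1)**2)*(-79) - 1 = (-24 + 3*1)*(-79) - 1 = (-24 + 3)*(-79) - 1 = -21*(-79) - 1 = 1659 - 1 = 1658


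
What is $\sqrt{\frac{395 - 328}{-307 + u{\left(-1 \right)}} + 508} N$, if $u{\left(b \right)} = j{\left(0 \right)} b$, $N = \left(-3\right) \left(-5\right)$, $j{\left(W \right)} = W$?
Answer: $\frac{45 \sqrt{5317547}}{307} \approx 338.01$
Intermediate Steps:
$N = 15$
$u{\left(b \right)} = 0$ ($u{\left(b \right)} = 0 b = 0$)
$\sqrt{\frac{395 - 328}{-307 + u{\left(-1 \right)}} + 508} N = \sqrt{\frac{395 - 328}{-307 + 0} + 508} \cdot 15 = \sqrt{\frac{67}{-307} + 508} \cdot 15 = \sqrt{67 \left(- \frac{1}{307}\right) + 508} \cdot 15 = \sqrt{- \frac{67}{307} + 508} \cdot 15 = \sqrt{\frac{155889}{307}} \cdot 15 = \frac{3 \sqrt{5317547}}{307} \cdot 15 = \frac{45 \sqrt{5317547}}{307}$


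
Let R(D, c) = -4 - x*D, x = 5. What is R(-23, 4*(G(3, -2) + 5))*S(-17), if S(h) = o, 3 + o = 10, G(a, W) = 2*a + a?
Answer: 777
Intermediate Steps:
G(a, W) = 3*a
o = 7 (o = -3 + 10 = 7)
S(h) = 7
R(D, c) = -4 - 5*D
R(-23, 4*(G(3, -2) + 5))*S(-17) = (-4 - 5*(-23))*7 = (-4 + 115)*7 = 111*7 = 777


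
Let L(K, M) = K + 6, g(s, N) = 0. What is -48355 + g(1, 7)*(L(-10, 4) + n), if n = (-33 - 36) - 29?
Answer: -48355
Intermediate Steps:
L(K, M) = 6 + K
n = -98 (n = -69 - 29 = -98)
-48355 + g(1, 7)*(L(-10, 4) + n) = -48355 + 0*((6 - 10) - 98) = -48355 + 0*(-4 - 98) = -48355 + 0*(-102) = -48355 + 0 = -48355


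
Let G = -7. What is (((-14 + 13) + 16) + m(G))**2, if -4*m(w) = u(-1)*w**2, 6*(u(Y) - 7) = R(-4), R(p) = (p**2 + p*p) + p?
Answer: 2356225/144 ≈ 16363.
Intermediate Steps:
R(p) = p + 2*p**2 (R(p) = (p**2 + p**2) + p = 2*p**2 + p = p + 2*p**2)
u(Y) = 35/3 (u(Y) = 7 + (-4*(1 + 2*(-4)))/6 = 7 + (-4*(1 - 8))/6 = 7 + (-4*(-7))/6 = 7 + (1/6)*28 = 7 + 14/3 = 35/3)
m(w) = -35*w**2/12
(((-14 + 13) + 16) + m(G))**2 = (((-14 + 13) + 16) - 35/12*(-7)**2)**2 = ((-1 + 16) - 35/12*49)**2 = (15 - 1715/12)**2 = (-1535/12)**2 = 2356225/144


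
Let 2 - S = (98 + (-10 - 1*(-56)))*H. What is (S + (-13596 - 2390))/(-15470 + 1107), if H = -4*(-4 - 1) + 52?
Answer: 26352/14363 ≈ 1.8347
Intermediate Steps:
H = 72 (H = -4*(-5) + 52 = 20 + 52 = 72)
S = -10366 (S = 2 - (98 + (-10 - 1*(-56)))*72 = 2 - (98 + (-10 + 56))*72 = 2 - (98 + 46)*72 = 2 - 144*72 = 2 - 1*10368 = 2 - 10368 = -10366)
(S + (-13596 - 2390))/(-15470 + 1107) = (-10366 + (-13596 - 2390))/(-15470 + 1107) = (-10366 - 15986)/(-14363) = -26352*(-1/14363) = 26352/14363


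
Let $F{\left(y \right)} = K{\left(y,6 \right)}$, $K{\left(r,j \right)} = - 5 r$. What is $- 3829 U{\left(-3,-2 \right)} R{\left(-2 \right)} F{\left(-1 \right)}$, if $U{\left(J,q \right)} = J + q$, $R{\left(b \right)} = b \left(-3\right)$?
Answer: $574350$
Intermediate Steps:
$R{\left(b \right)} = - 3 b$
$F{\left(y \right)} = - 5 y$
$- 3829 U{\left(-3,-2 \right)} R{\left(-2 \right)} F{\left(-1 \right)} = - 3829 \left(-3 - 2\right) \left(\left(-3\right) \left(-2\right)\right) \left(\left(-5\right) \left(-1\right)\right) = - 3829 \left(-5\right) 6 \cdot 5 = - 3829 \left(\left(-30\right) 5\right) = \left(-3829\right) \left(-150\right) = 574350$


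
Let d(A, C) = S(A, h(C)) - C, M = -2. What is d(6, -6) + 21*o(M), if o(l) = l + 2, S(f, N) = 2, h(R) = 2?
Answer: 8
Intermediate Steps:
o(l) = 2 + l
d(A, C) = 2 - C
d(6, -6) + 21*o(M) = (2 - 1*(-6)) + 21*(2 - 2) = (2 + 6) + 21*0 = 8 + 0 = 8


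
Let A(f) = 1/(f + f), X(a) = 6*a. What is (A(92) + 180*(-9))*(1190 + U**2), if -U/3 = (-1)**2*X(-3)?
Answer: -611956187/92 ≈ -6.6517e+6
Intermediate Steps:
A(f) = 1/(2*f)
U = 54 (U = -3*(-1)**2*6*(-3) = -3*(-18) = 54)
(A(92) + 180*(-9))*(1190 + U**2) = ((1/2)/92 + 180*(-9))*(1190 + 54**2) = ((1/2)*(1/92) - 1620)*(1190 + 2916) = (1/184 - 1620)*4106 = -298079/184*4106 = -611956187/92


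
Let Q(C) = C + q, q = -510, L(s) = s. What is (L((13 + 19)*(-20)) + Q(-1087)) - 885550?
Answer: -887787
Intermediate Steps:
Q(C) = -510 + C (Q(C) = C - 510 = -510 + C)
(L((13 + 19)*(-20)) + Q(-1087)) - 885550 = ((13 + 19)*(-20) + (-510 - 1087)) - 885550 = (32*(-20) - 1597) - 885550 = (-640 - 1597) - 885550 = -2237 - 885550 = -887787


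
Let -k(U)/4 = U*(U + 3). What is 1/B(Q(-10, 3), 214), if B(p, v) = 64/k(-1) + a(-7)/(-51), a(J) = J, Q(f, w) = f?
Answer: 51/415 ≈ 0.12289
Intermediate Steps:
k(U) = -4*U*(3 + U) (k(U) = -4*U*(U + 3) = -4*U*(3 + U))
B(p, v) = 415/51 (B(p, v) = 64/((-4*(-1)*(3 - 1))) - 7/(-51) = 64/((-4*(-1)*2)) - 7*(-1/51) = 64/8 + 7/51 = 64*(⅛) + 7/51 = 8 + 7/51 = 415/51)
1/B(Q(-10, 3), 214) = 1/(415/51) = 51/415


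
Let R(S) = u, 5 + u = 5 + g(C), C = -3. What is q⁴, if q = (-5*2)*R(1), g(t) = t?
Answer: 810000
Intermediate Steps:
u = -3 (u = -5 + (5 - 3) = -5 + 2 = -3)
R(S) = -3
q = 30 (q = -5*2*(-3) = -10*(-3) = 30)
q⁴ = 30⁴ = 810000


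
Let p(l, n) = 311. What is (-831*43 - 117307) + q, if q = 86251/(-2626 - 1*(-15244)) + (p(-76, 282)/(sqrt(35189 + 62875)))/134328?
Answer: -1930972469/12618 + 311*sqrt(681)/1097728416 ≈ -1.5303e+5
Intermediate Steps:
q = 86251/12618 + 311*sqrt(681)/1097728416 (q = 86251/(-2626 - 1*(-15244)) + (311/(sqrt(35189 + 62875)))/134328 = 86251/(-2626 + 15244) + (311/(sqrt(98064)))*(1/134328) = 86251/12618 + (311/((12*sqrt(681))))*(1/134328) = 86251*(1/12618) + (311*(sqrt(681)/8172))*(1/134328) = 86251/12618 + (311*sqrt(681)/8172)*(1/134328) = 86251/12618 + 311*sqrt(681)/1097728416 ≈ 6.8356)
(-831*43 - 117307) + q = (-831*43 - 117307) + (86251/12618 + 311*sqrt(681)/1097728416) = (-35733 - 117307) + (86251/12618 + 311*sqrt(681)/1097728416) = -153040 + (86251/12618 + 311*sqrt(681)/1097728416) = -1930972469/12618 + 311*sqrt(681)/1097728416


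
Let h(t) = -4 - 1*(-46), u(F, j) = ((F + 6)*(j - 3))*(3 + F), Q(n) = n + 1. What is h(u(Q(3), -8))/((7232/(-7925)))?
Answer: -166425/3616 ≈ -46.025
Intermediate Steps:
Q(n) = 1 + n
u(F, j) = (-3 + j)*(3 + F)*(6 + F) (u(F, j) = ((6 + F)*(-3 + j))*(3 + F) = ((-3 + j)*(6 + F))*(3 + F) = (-3 + j)*(3 + F)*(6 + F))
h(t) = 42 (h(t) = -4 + 46 = 42)
h(u(Q(3), -8))/((7232/(-7925))) = 42/((7232/(-7925))) = 42/((7232*(-1/7925))) = 42/(-7232/7925) = 42*(-7925/7232) = -166425/3616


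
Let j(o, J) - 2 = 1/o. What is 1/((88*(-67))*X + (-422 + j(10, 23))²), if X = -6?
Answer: 100/21169201 ≈ 4.7238e-6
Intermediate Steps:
j(o, J) = 2 + 1/o
1/((88*(-67))*X + (-422 + j(10, 23))²) = 1/((88*(-67))*(-6) + (-422 + (2 + 1/10))²) = 1/(-5896*(-6) + (-422 + (2 + ⅒))²) = 1/(35376 + (-422 + 21/10)²) = 1/(35376 + (-4199/10)²) = 1/(35376 + 17631601/100) = 1/(21169201/100) = 100/21169201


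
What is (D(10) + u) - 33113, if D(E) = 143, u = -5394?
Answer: -38364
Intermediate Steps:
(D(10) + u) - 33113 = (143 - 5394) - 33113 = -5251 - 33113 = -38364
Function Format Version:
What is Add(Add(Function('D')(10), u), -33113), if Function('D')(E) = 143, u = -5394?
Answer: -38364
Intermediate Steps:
Add(Add(Function('D')(10), u), -33113) = Add(Add(143, -5394), -33113) = Add(-5251, -33113) = -38364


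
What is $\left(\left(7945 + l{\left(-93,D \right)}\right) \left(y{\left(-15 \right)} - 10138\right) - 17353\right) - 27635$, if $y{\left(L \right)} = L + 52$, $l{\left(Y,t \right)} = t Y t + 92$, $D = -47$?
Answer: $1993892412$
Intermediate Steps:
$l{\left(Y,t \right)} = 92 + Y t^{2}$ ($l{\left(Y,t \right)} = Y t t + 92 = Y t^{2} + 92 = 92 + Y t^{2}$)
$y{\left(L \right)} = 52 + L$
$\left(\left(7945 + l{\left(-93,D \right)}\right) \left(y{\left(-15 \right)} - 10138\right) - 17353\right) - 27635 = \left(\left(7945 + \left(92 - 93 \left(-47\right)^{2}\right)\right) \left(\left(52 - 15\right) - 10138\right) - 17353\right) - 27635 = \left(\left(7945 + \left(92 - 205437\right)\right) \left(37 - 10138\right) - 17353\right) - 27635 = \left(\left(7945 + \left(92 - 205437\right)\right) \left(-10101\right) - 17353\right) - 27635 = \left(\left(7945 - 205345\right) \left(-10101\right) - 17353\right) - 27635 = \left(\left(-197400\right) \left(-10101\right) - 17353\right) - 27635 = \left(1993937400 - 17353\right) - 27635 = 1993920047 - 27635 = 1993892412$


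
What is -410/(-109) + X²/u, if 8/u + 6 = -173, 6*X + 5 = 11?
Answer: -16231/872 ≈ -18.614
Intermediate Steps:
X = 1 (X = -⅚ + (⅙)*11 = -⅚ + 11/6 = 1)
u = -8/179 (u = 8/(-6 - 173) = 8/(-179) = 8*(-1/179) = -8/179 ≈ -0.044693)
-410/(-109) + X²/u = -410/(-109) + 1²/(-8/179) = -410*(-1/109) + 1*(-179/8) = 410/109 - 179/8 = -16231/872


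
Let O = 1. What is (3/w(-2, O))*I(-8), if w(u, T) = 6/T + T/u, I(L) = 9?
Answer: 54/11 ≈ 4.9091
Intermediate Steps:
(3/w(-2, O))*I(-8) = (3/(6/1 + 1/(-2)))*9 = (3/(6*1 + 1*(-½)))*9 = (3/(6 - ½))*9 = (3/(11/2))*9 = (3*(2/11))*9 = (6/11)*9 = 54/11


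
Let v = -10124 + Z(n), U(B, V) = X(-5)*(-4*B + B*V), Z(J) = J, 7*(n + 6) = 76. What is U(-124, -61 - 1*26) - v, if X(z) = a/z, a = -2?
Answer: 512146/35 ≈ 14633.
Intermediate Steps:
X(z) = -2/z
n = 34/7 (n = -6 + (⅐)*76 = -6 + 76/7 = 34/7 ≈ 4.8571)
U(B, V) = -8*B/5 + 2*B*V/5 (U(B, V) = (-2/(-5))*(-4*B + B*V) = (-2*(-⅕))*(-4*B + B*V) = 2*(-4*B + B*V)/5 = -8*B/5 + 2*B*V/5)
v = -70834/7 (v = -10124 + 34/7 = -70834/7 ≈ -10119.)
U(-124, -61 - 1*26) - v = (⅖)*(-124)*(-4 + (-61 - 1*26)) - 1*(-70834/7) = (⅖)*(-124)*(-4 + (-61 - 26)) + 70834/7 = (⅖)*(-124)*(-4 - 87) + 70834/7 = (⅖)*(-124)*(-91) + 70834/7 = 22568/5 + 70834/7 = 512146/35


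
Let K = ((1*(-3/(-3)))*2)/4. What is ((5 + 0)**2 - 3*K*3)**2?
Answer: 1681/4 ≈ 420.25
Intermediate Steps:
K = 1/2 (K = ((1*(-3*(-1/3)))*2)*(1/4) = ((1*1)*2)*(1/4) = (1*2)*(1/4) = 2*(1/4) = 1/2 ≈ 0.50000)
((5 + 0)**2 - 3*K*3)**2 = ((5 + 0)**2 - 3*1/2*3)**2 = (5**2 - 3/2*3)**2 = (25 - 9/2)**2 = (41/2)**2 = 1681/4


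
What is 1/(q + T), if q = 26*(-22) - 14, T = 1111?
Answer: 1/525 ≈ 0.0019048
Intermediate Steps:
q = -586 (q = -572 - 14 = -586)
1/(q + T) = 1/(-586 + 1111) = 1/525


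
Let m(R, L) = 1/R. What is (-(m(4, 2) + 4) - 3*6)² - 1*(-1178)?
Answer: 26769/16 ≈ 1673.1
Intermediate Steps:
(-(m(4, 2) + 4) - 3*6)² - 1*(-1178) = (-(1/4 + 4) - 3*6)² - 1*(-1178) = (-(¼ + 4) - 18)² + 1178 = (-1*17/4 - 18)² + 1178 = (-17/4 - 18)² + 1178 = (-89/4)² + 1178 = 7921/16 + 1178 = 26769/16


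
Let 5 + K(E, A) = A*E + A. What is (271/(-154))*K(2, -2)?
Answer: 271/14 ≈ 19.357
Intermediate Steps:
K(E, A) = -5 + A + A*E (K(E, A) = -5 + (A*E + A) = -5 + (A + A*E) = -5 + A + A*E)
(271/(-154))*K(2, -2) = (271/(-154))*(-5 - 2 - 2*2) = (271*(-1/154))*(-5 - 2 - 4) = -271/154*(-11) = 271/14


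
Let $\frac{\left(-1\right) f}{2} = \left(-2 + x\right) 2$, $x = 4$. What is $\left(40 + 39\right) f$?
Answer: $-632$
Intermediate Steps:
$f = -8$ ($f = - 2 \left(-2 + 4\right) 2 = - 2 \cdot 2 \cdot 2 = \left(-2\right) 4 = -8$)
$\left(40 + 39\right) f = \left(40 + 39\right) \left(-8\right) = 79 \left(-8\right) = -632$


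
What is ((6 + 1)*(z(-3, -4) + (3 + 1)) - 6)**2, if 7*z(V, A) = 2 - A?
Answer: 784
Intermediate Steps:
z(V, A) = 2/7 - A/7 (z(V, A) = (2 - A)/7 = 2/7 - A/7)
((6 + 1)*(z(-3, -4) + (3 + 1)) - 6)**2 = ((6 + 1)*((2/7 - 1/7*(-4)) + (3 + 1)) - 6)**2 = (7*((2/7 + 4/7) + 4) - 6)**2 = (7*(6/7 + 4) - 6)**2 = (7*(34/7) - 6)**2 = (34 - 6)**2 = 28**2 = 784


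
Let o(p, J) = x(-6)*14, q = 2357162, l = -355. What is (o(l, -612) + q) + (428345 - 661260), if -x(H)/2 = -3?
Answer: 2124331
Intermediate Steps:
x(H) = 6 (x(H) = -2*(-3) = 6)
o(p, J) = 84 (o(p, J) = 6*14 = 84)
(o(l, -612) + q) + (428345 - 661260) = (84 + 2357162) + (428345 - 661260) = 2357246 - 232915 = 2124331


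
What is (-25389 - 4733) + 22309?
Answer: -7813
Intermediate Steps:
(-25389 - 4733) + 22309 = -30122 + 22309 = -7813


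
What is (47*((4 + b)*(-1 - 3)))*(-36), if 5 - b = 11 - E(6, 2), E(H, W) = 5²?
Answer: 155664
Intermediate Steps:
E(H, W) = 25
b = 19 (b = 5 - (11 - 1*25) = 5 - (11 - 25) = 5 - 1*(-14) = 5 + 14 = 19)
(47*((4 + b)*(-1 - 3)))*(-36) = (47*((4 + 19)*(-1 - 3)))*(-36) = (47*(23*(-4)))*(-36) = (47*(-92))*(-36) = -4324*(-36) = 155664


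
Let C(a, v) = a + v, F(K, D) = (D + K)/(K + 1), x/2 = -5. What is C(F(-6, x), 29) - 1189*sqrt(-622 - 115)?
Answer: 161/5 - 1189*I*sqrt(737) ≈ 32.2 - 32279.0*I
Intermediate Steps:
x = -10 (x = 2*(-5) = -10)
F(K, D) = (D + K)/(1 + K)
C(F(-6, x), 29) - 1189*sqrt(-622 - 115) = ((-10 - 6)/(1 - 6) + 29) - 1189*sqrt(-622 - 115) = (-16/(-5) + 29) - 1189*I*sqrt(737) = (-1/5*(-16) + 29) - 1189*I*sqrt(737) = (16/5 + 29) - 1189*I*sqrt(737) = 161/5 - 1189*I*sqrt(737)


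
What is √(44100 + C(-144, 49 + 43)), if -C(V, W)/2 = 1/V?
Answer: √6350402/12 ≈ 210.00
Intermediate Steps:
C(V, W) = -2/V
√(44100 + C(-144, 49 + 43)) = √(44100 - 2/(-144)) = √(44100 - 2*(-1/144)) = √(44100 + 1/72) = √(3175201/72) = √6350402/12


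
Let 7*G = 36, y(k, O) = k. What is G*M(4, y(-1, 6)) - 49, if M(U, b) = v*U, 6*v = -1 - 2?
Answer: -415/7 ≈ -59.286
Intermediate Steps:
v = -½ (v = (-1 - 2)/6 = (⅙)*(-3) = -½ ≈ -0.50000)
G = 36/7 (G = (⅐)*36 = 36/7 ≈ 5.1429)
M(U, b) = -U/2
G*M(4, y(-1, 6)) - 49 = 36*(-½*4)/7 - 49 = (36/7)*(-2) - 49 = -72/7 - 49 = -415/7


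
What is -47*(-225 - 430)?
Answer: 30785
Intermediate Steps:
-47*(-225 - 430) = -47*(-655) = 30785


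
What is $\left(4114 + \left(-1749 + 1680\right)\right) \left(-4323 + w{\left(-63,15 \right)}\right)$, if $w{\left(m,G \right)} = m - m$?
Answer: $-17486535$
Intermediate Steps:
$w{\left(m,G \right)} = 0$
$\left(4114 + \left(-1749 + 1680\right)\right) \left(-4323 + w{\left(-63,15 \right)}\right) = \left(4114 + \left(-1749 + 1680\right)\right) \left(-4323 + 0\right) = \left(4114 - 69\right) \left(-4323\right) = 4045 \left(-4323\right) = -17486535$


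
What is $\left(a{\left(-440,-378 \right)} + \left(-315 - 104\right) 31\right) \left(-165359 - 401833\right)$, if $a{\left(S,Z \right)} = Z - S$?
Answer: $7332090984$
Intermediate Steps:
$\left(a{\left(-440,-378 \right)} + \left(-315 - 104\right) 31\right) \left(-165359 - 401833\right) = \left(\left(-378 - -440\right) + \left(-315 - 104\right) 31\right) \left(-165359 - 401833\right) = \left(\left(-378 + 440\right) - 12989\right) \left(-567192\right) = \left(62 - 12989\right) \left(-567192\right) = \left(-12927\right) \left(-567192\right) = 7332090984$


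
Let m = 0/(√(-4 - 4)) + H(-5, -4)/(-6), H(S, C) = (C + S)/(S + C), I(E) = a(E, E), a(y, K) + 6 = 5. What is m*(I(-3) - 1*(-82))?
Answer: -27/2 ≈ -13.500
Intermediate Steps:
a(y, K) = -1 (a(y, K) = -6 + 5 = -1)
I(E) = -1
H(S, C) = 1 (H(S, C) = (C + S)/(C + S) = 1)
m = -⅙ (m = 0/(√(-4 - 4)) + 1/(-6) = 0/(√(-8)) + 1*(-⅙) = 0/((2*I*√2)) - ⅙ = 0*(-I*√2/4) - ⅙ = 0 - ⅙ = -⅙ ≈ -0.16667)
m*(I(-3) - 1*(-82)) = -(-1 - 1*(-82))/6 = -(-1 + 82)/6 = -⅙*81 = -27/2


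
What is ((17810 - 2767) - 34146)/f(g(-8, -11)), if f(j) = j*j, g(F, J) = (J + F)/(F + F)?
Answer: -4890368/361 ≈ -13547.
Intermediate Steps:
g(F, J) = (F + J)/(2*F) (g(F, J) = (F + J)/((2*F)) = (F + J)*(1/(2*F)) = (F + J)/(2*F))
f(j) = j**2
((17810 - 2767) - 34146)/f(g(-8, -11)) = ((17810 - 2767) - 34146)/(((1/2)*(-8 - 11)/(-8))**2) = (15043 - 34146)/(((1/2)*(-1/8)*(-19))**2) = -19103/((19/16)**2) = -19103/361/256 = -19103*256/361 = -4890368/361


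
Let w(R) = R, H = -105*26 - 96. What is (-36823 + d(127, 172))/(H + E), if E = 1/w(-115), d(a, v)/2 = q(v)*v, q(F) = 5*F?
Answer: -29786955/324991 ≈ -91.655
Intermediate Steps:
H = -2826 (H = -2730 - 96 = -2826)
d(a, v) = 10*v**2 (d(a, v) = 2*((5*v)*v) = 2*(5*v**2) = 10*v**2)
E = -1/115 (E = 1/(-115) = -1/115 ≈ -0.0086956)
(-36823 + d(127, 172))/(H + E) = (-36823 + 10*172**2)/(-2826 - 1/115) = (-36823 + 10*29584)/(-324991/115) = (-36823 + 295840)*(-115/324991) = 259017*(-115/324991) = -29786955/324991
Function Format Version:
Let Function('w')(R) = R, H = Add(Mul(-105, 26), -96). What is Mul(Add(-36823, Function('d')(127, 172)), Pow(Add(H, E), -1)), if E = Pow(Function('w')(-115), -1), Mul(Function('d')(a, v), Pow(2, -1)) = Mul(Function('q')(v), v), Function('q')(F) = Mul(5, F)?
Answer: Rational(-29786955, 324991) ≈ -91.655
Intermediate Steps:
H = -2826 (H = Add(-2730, -96) = -2826)
Function('d')(a, v) = Mul(10, Pow(v, 2)) (Function('d')(a, v) = Mul(2, Mul(Mul(5, v), v)) = Mul(2, Mul(5, Pow(v, 2))) = Mul(10, Pow(v, 2)))
E = Rational(-1, 115) (E = Pow(-115, -1) = Rational(-1, 115) ≈ -0.0086956)
Mul(Add(-36823, Function('d')(127, 172)), Pow(Add(H, E), -1)) = Mul(Add(-36823, Mul(10, Pow(172, 2))), Pow(Add(-2826, Rational(-1, 115)), -1)) = Mul(Add(-36823, Mul(10, 29584)), Pow(Rational(-324991, 115), -1)) = Mul(Add(-36823, 295840), Rational(-115, 324991)) = Mul(259017, Rational(-115, 324991)) = Rational(-29786955, 324991)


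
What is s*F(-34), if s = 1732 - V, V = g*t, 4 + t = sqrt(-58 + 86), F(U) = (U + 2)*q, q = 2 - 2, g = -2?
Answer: 0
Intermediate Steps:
q = 0
F(U) = 0 (F(U) = (U + 2)*0 = (2 + U)*0 = 0)
t = -4 + 2*sqrt(7) (t = -4 + sqrt(-58 + 86) = -4 + sqrt(28) = -4 + 2*sqrt(7) ≈ 1.2915)
V = 8 - 4*sqrt(7) (V = -2*(-4 + 2*sqrt(7)) = 8 - 4*sqrt(7) ≈ -2.5830)
s = 1724 + 4*sqrt(7) (s = 1732 - (8 - 4*sqrt(7)) = 1732 + (-8 + 4*sqrt(7)) = 1724 + 4*sqrt(7) ≈ 1734.6)
s*F(-34) = (1724 + 4*sqrt(7))*0 = 0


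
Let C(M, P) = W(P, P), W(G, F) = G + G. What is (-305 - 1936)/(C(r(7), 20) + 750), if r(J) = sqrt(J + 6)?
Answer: -2241/790 ≈ -2.8367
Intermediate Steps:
W(G, F) = 2*G
r(J) = sqrt(6 + J)
C(M, P) = 2*P
(-305 - 1936)/(C(r(7), 20) + 750) = (-305 - 1936)/(2*20 + 750) = -2241/(40 + 750) = -2241/790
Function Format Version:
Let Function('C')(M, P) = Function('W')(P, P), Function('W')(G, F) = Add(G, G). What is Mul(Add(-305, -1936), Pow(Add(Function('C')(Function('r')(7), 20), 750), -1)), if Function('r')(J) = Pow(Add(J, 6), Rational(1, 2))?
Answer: Rational(-2241, 790) ≈ -2.8367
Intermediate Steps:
Function('W')(G, F) = Mul(2, G)
Function('r')(J) = Pow(Add(6, J), Rational(1, 2))
Function('C')(M, P) = Mul(2, P)
Mul(Add(-305, -1936), Pow(Add(Function('C')(Function('r')(7), 20), 750), -1)) = Mul(Add(-305, -1936), Pow(Add(Mul(2, 20), 750), -1)) = Mul(-2241, Pow(Add(40, 750), -1)) = Mul(-2241, Pow(790, -1)) = Mul(-2241, Rational(1, 790)) = Rational(-2241, 790)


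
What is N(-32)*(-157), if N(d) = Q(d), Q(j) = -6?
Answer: 942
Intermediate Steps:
N(d) = -6
N(-32)*(-157) = -6*(-157) = 942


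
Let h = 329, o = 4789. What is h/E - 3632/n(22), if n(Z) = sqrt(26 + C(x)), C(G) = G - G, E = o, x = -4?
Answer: 329/4789 - 1816*sqrt(26)/13 ≈ -712.22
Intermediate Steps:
E = 4789
C(G) = 0
n(Z) = sqrt(26) (n(Z) = sqrt(26 + 0) = sqrt(26))
h/E - 3632/n(22) = 329/4789 - 3632*sqrt(26)/26 = 329*(1/4789) - 1816*sqrt(26)/13 = 329/4789 - 1816*sqrt(26)/13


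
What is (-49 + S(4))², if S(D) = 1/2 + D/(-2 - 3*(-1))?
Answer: 7921/4 ≈ 1980.3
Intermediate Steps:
S(D) = ½ + D (S(D) = 1*(½) + D/(-2 + 3) = ½ + D/1 = ½ + D*1 = ½ + D)
(-49 + S(4))² = (-49 + (½ + 4))² = (-49 + 9/2)² = (-89/2)² = 7921/4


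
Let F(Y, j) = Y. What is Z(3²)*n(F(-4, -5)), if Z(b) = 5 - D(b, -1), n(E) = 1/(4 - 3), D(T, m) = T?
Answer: -4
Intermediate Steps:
n(E) = 1 (n(E) = 1/1 = 1)
Z(b) = 5 - b
Z(3²)*n(F(-4, -5)) = (5 - 1*3²)*1 = (5 - 1*9)*1 = (5 - 9)*1 = -4*1 = -4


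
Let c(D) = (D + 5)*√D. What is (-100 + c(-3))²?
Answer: 9988 - 400*I*√3 ≈ 9988.0 - 692.82*I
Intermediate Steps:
c(D) = √D*(5 + D) (c(D) = (5 + D)*√D = √D*(5 + D))
(-100 + c(-3))² = (-100 + √(-3)*(5 - 3))² = (-100 + (I*√3)*2)² = (-100 + 2*I*√3)²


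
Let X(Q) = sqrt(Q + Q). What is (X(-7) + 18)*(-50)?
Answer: -900 - 50*I*sqrt(14) ≈ -900.0 - 187.08*I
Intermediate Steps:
X(Q) = sqrt(2)*sqrt(Q) (X(Q) = sqrt(2*Q) = sqrt(2)*sqrt(Q))
(X(-7) + 18)*(-50) = (sqrt(2)*sqrt(-7) + 18)*(-50) = (sqrt(2)*(I*sqrt(7)) + 18)*(-50) = (I*sqrt(14) + 18)*(-50) = (18 + I*sqrt(14))*(-50) = -900 - 50*I*sqrt(14)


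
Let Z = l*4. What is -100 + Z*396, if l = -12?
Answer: -19108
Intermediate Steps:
Z = -48 (Z = -12*4 = -48)
-100 + Z*396 = -100 - 48*396 = -100 - 19008 = -19108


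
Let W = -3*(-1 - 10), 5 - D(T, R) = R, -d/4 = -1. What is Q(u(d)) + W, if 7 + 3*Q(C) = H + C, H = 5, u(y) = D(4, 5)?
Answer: 97/3 ≈ 32.333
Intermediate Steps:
d = 4 (d = -4*(-1) = 4)
D(T, R) = 5 - R
u(y) = 0 (u(y) = 5 - 1*5 = 5 - 5 = 0)
W = 33 (W = -3*(-11) = 33)
Q(C) = -2/3 + C/3 (Q(C) = -7/3 + (5 + C)/3 = -7/3 + (5/3 + C/3) = -2/3 + C/3)
Q(u(d)) + W = (-2/3 + (1/3)*0) + 33 = (-2/3 + 0) + 33 = -2/3 + 33 = 97/3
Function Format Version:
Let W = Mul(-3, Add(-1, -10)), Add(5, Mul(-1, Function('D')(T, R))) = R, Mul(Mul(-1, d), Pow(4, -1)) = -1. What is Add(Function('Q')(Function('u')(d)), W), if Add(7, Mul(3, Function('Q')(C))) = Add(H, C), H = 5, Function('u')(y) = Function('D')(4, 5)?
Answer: Rational(97, 3) ≈ 32.333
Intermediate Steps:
d = 4 (d = Mul(-4, -1) = 4)
Function('D')(T, R) = Add(5, Mul(-1, R))
Function('u')(y) = 0 (Function('u')(y) = Add(5, Mul(-1, 5)) = Add(5, -5) = 0)
W = 33 (W = Mul(-3, -11) = 33)
Function('Q')(C) = Add(Rational(-2, 3), Mul(Rational(1, 3), C)) (Function('Q')(C) = Add(Rational(-7, 3), Mul(Rational(1, 3), Add(5, C))) = Add(Rational(-7, 3), Add(Rational(5, 3), Mul(Rational(1, 3), C))) = Add(Rational(-2, 3), Mul(Rational(1, 3), C)))
Add(Function('Q')(Function('u')(d)), W) = Add(Add(Rational(-2, 3), Mul(Rational(1, 3), 0)), 33) = Add(Add(Rational(-2, 3), 0), 33) = Add(Rational(-2, 3), 33) = Rational(97, 3)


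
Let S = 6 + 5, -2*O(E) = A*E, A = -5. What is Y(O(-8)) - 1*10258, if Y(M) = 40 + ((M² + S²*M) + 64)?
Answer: -12174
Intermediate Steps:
O(E) = 5*E/2 (O(E) = -(-5)*E/2 = 5*E/2)
S = 11
Y(M) = 104 + M² + 121*M (Y(M) = 40 + ((M² + 11²*M) + 64) = 40 + ((M² + 121*M) + 64) = 40 + (64 + M² + 121*M) = 104 + M² + 121*M)
Y(O(-8)) - 1*10258 = (104 + ((5/2)*(-8))² + 121*((5/2)*(-8))) - 1*10258 = (104 + (-20)² + 121*(-20)) - 10258 = (104 + 400 - 2420) - 10258 = -1916 - 10258 = -12174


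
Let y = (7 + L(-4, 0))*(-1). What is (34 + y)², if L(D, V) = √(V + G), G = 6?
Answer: (27 - √6)² ≈ 602.73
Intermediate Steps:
L(D, V) = √(6 + V) (L(D, V) = √(V + 6) = √(6 + V))
y = -7 - √6 (y = (7 + √(6 + 0))*(-1) = (7 + √6)*(-1) = -7 - √6 ≈ -9.4495)
(34 + y)² = (34 + (-7 - √6))² = (27 - √6)²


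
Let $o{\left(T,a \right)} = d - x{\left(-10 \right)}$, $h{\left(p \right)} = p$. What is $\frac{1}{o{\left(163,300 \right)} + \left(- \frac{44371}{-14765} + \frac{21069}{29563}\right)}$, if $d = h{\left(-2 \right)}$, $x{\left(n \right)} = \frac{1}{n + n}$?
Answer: $\frac{1745990780}{3086612611} \approx 0.56567$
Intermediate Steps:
$x{\left(n \right)} = \frac{1}{2 n}$
$d = -2$
$o{\left(T,a \right)} = - \frac{39}{20}$ ($o{\left(T,a \right)} = -2 - \frac{1}{2 \left(-10\right)} = -2 - \frac{1}{2} \left(- \frac{1}{10}\right) = -2 - - \frac{1}{20} = -2 + \frac{1}{20} = - \frac{39}{20}$)
$\frac{1}{o{\left(163,300 \right)} + \left(- \frac{44371}{-14765} + \frac{21069}{29563}\right)} = \frac{1}{- \frac{39}{20} + \left(- \frac{44371}{-14765} + \frac{21069}{29563}\right)} = \frac{1}{- \frac{39}{20} + \left(\left(-44371\right) \left(- \frac{1}{14765}\right) + 21069 \cdot \frac{1}{29563}\right)} = \frac{1}{- \frac{39}{20} + \left(\frac{44371}{14765} + \frac{21069}{29563}\right)} = \frac{1}{- \frac{39}{20} + \frac{1622823658}{436497695}} = \frac{1}{\frac{3086612611}{1745990780}} = \frac{1745990780}{3086612611}$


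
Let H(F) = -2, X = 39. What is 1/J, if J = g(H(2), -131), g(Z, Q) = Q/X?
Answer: -39/131 ≈ -0.29771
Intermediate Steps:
g(Z, Q) = Q/39
J = -131/39 (J = (1/39)*(-131) = -131/39 ≈ -3.3590)
1/J = 1/(-131/39) = -39/131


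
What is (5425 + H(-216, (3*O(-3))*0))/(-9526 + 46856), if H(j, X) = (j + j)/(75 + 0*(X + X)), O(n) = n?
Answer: 135481/933250 ≈ 0.14517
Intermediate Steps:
H(j, X) = 2*j/75 (H(j, X) = (2*j)/(75 + 0*(2*X)) = (2*j)/(75 + 0) = (2*j)/75 = (2*j)*(1/75) = 2*j/75)
(5425 + H(-216, (3*O(-3))*0))/(-9526 + 46856) = (5425 + (2/75)*(-216))/(-9526 + 46856) = (5425 - 144/25)/37330 = (135481/25)*(1/37330) = 135481/933250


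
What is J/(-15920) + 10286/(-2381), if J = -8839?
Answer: -142707461/37905520 ≈ -3.7648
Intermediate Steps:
J/(-15920) + 10286/(-2381) = -8839/(-15920) + 10286/(-2381) = -8839*(-1/15920) + 10286*(-1/2381) = 8839/15920 - 10286/2381 = -142707461/37905520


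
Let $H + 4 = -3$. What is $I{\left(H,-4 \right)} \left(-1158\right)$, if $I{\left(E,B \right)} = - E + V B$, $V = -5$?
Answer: $-31266$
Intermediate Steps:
$H = -7$ ($H = -4 - 3 = -7$)
$I{\left(E,B \right)} = - E - 5 B$
$I{\left(H,-4 \right)} \left(-1158\right) = \left(\left(-1\right) \left(-7\right) - -20\right) \left(-1158\right) = \left(7 + 20\right) \left(-1158\right) = 27 \left(-1158\right) = -31266$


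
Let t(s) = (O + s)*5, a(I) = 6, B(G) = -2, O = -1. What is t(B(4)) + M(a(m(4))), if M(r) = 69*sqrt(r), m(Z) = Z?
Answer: -15 + 69*sqrt(6) ≈ 154.01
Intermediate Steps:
t(s) = -5 + 5*s (t(s) = (-1 + s)*5 = -5 + 5*s)
t(B(4)) + M(a(m(4))) = (-5 + 5*(-2)) + 69*sqrt(6) = (-5 - 10) + 69*sqrt(6) = -15 + 69*sqrt(6)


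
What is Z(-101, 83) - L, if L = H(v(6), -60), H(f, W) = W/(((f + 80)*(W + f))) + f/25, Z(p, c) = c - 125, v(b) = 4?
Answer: -413293/9800 ≈ -42.173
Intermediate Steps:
Z(p, c) = -125 + c
H(f, W) = f/25 + W/((80 + f)*(W + f)) (H(f, W) = W/(((80 + f)*(W + f))) + f*(1/25) = W*(1/((80 + f)*(W + f))) + f/25 = W/((80 + f)*(W + f)) + f/25 = f/25 + W/((80 + f)*(W + f)))
L = 1693/9800 (L = (4**3 + 25*(-60) + 80*4**2 - 60*4**2 + 80*(-60)*4)/(25*(4**2 + 80*(-60) + 80*4 - 60*4)) = (64 - 1500 + 80*16 - 60*16 - 19200)/(25*(16 - 4800 + 320 - 240)) = (1/25)*(64 - 1500 + 1280 - 960 - 19200)/(-4704) = (1/25)*(-1/4704)*(-20316) = 1693/9800 ≈ 0.17276)
Z(-101, 83) - L = (-125 + 83) - 1*1693/9800 = -42 - 1693/9800 = -413293/9800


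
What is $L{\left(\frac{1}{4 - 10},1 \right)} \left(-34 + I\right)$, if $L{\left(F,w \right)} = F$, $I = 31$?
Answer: $\frac{1}{2} \approx 0.5$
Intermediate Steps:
$L{\left(\frac{1}{4 - 10},1 \right)} \left(-34 + I\right) = \frac{-34 + 31}{4 - 10} = \frac{1}{-6} \left(-3\right) = \left(- \frac{1}{6}\right) \left(-3\right) = \frac{1}{2}$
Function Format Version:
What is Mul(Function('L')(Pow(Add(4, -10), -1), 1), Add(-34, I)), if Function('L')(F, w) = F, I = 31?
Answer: Rational(1, 2) ≈ 0.50000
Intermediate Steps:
Mul(Function('L')(Pow(Add(4, -10), -1), 1), Add(-34, I)) = Mul(Pow(Add(4, -10), -1), Add(-34, 31)) = Mul(Pow(-6, -1), -3) = Mul(Rational(-1, 6), -3) = Rational(1, 2)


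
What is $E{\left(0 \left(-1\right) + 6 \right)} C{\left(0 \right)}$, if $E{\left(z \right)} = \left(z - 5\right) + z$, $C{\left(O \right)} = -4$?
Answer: $-28$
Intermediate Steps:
$E{\left(z \right)} = -5 + 2 z$ ($E{\left(z \right)} = \left(-5 + z\right) + z = -5 + 2 z$)
$E{\left(0 \left(-1\right) + 6 \right)} C{\left(0 \right)} = \left(-5 + 2 \left(0 \left(-1\right) + 6\right)\right) \left(-4\right) = \left(-5 + 2 \left(0 + 6\right)\right) \left(-4\right) = \left(-5 + 2 \cdot 6\right) \left(-4\right) = \left(-5 + 12\right) \left(-4\right) = 7 \left(-4\right) = -28$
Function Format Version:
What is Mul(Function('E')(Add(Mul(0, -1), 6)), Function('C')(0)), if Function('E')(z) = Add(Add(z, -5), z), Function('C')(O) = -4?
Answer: -28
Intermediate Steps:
Function('E')(z) = Add(-5, Mul(2, z)) (Function('E')(z) = Add(Add(-5, z), z) = Add(-5, Mul(2, z)))
Mul(Function('E')(Add(Mul(0, -1), 6)), Function('C')(0)) = Mul(Add(-5, Mul(2, Add(Mul(0, -1), 6))), -4) = Mul(Add(-5, Mul(2, Add(0, 6))), -4) = Mul(Add(-5, Mul(2, 6)), -4) = Mul(Add(-5, 12), -4) = Mul(7, -4) = -28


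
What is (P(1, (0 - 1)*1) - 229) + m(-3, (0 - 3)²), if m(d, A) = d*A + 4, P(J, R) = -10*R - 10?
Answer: -252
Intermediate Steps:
P(J, R) = -10 - 10*R
m(d, A) = 4 + A*d (m(d, A) = A*d + 4 = 4 + A*d)
(P(1, (0 - 1)*1) - 229) + m(-3, (0 - 3)²) = ((-10 - 10*(0 - 1)) - 229) + (4 + (0 - 3)²*(-3)) = ((-10 - (-10)) - 229) + (4 + (-3)²*(-3)) = ((-10 - 10*(-1)) - 229) + (4 + 9*(-3)) = ((-10 + 10) - 229) + (4 - 27) = (0 - 229) - 23 = -229 - 23 = -252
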